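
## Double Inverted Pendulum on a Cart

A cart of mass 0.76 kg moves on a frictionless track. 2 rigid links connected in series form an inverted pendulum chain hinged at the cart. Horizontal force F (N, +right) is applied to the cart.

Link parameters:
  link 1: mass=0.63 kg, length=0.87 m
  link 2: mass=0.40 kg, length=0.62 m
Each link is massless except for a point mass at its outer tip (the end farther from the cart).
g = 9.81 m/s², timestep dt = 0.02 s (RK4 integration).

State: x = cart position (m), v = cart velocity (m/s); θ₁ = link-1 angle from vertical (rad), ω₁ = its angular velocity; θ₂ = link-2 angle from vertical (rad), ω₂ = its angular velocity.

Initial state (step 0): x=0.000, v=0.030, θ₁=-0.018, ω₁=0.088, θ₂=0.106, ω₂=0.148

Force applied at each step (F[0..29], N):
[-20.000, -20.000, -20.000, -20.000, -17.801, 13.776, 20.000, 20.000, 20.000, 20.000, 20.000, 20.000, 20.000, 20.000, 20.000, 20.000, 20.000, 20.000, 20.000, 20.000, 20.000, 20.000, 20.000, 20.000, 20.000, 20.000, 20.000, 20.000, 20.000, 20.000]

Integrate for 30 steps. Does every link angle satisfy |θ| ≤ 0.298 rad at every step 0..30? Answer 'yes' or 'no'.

Answer: no

Derivation:
apply F[0]=-20.000 → step 1: x=-0.005, v=-0.492, θ₁=-0.010, ω₁=0.667, θ₂=0.110, ω₂=0.212
apply F[1]=-20.000 → step 2: x=-0.020, v=-1.018, θ₁=0.009, ω₁=1.256, θ₂=0.114, ω₂=0.266
apply F[2]=-20.000 → step 3: x=-0.045, v=-1.549, θ₁=0.040, ω₁=1.862, θ₂=0.120, ω₂=0.301
apply F[3]=-20.000 → step 4: x=-0.082, v=-2.081, θ₁=0.083, ω₁=2.482, θ₂=0.126, ω₂=0.315
apply F[4]=-17.801 → step 5: x=-0.128, v=-2.551, θ₁=0.139, ω₁=3.043, θ₂=0.133, ω₂=0.316
apply F[5]=+13.776 → step 6: x=-0.176, v=-2.212, θ₁=0.196, ω₁=2.700, θ₂=0.139, ω₂=0.307
apply F[6]=+20.000 → step 7: x=-0.215, v=-1.742, θ₁=0.245, ω₁=2.233, θ₂=0.145, ω₂=0.267
apply F[7]=+20.000 → step 8: x=-0.245, v=-1.299, θ₁=0.286, ω₁=1.821, θ₂=0.149, ω₂=0.194
apply F[8]=+20.000 → step 9: x=-0.267, v=-0.878, θ₁=0.318, ω₁=1.455, θ₂=0.152, ω₂=0.089
apply F[9]=+20.000 → step 10: x=-0.281, v=-0.476, θ₁=0.344, ω₁=1.128, θ₂=0.153, ω₂=-0.043
apply F[10]=+20.000 → step 11: x=-0.286, v=-0.088, θ₁=0.364, ω₁=0.830, θ₂=0.150, ω₂=-0.199
apply F[11]=+20.000 → step 12: x=-0.284, v=0.290, θ₁=0.377, ω₁=0.554, θ₂=0.145, ω₂=-0.375
apply F[12]=+20.000 → step 13: x=-0.275, v=0.662, θ₁=0.386, ω₁=0.293, θ₂=0.135, ω₂=-0.568
apply F[13]=+20.000 → step 14: x=-0.258, v=1.031, θ₁=0.389, ω₁=0.040, θ₂=0.122, ω₂=-0.775
apply F[14]=+20.000 → step 15: x=-0.234, v=1.402, θ₁=0.388, ω₁=-0.211, θ₂=0.104, ω₂=-0.993
apply F[15]=+20.000 → step 16: x=-0.202, v=1.776, θ₁=0.381, ω₁=-0.467, θ₂=0.082, ω₂=-1.219
apply F[16]=+20.000 → step 17: x=-0.162, v=2.158, θ₁=0.369, ω₁=-0.735, θ₂=0.055, ω₂=-1.450
apply F[17]=+20.000 → step 18: x=-0.115, v=2.550, θ₁=0.351, ω₁=-1.021, θ₂=0.024, ω₂=-1.683
apply F[18]=+20.000 → step 19: x=-0.060, v=2.957, θ₁=0.328, ω₁=-1.333, θ₂=-0.012, ω₂=-1.910
apply F[19]=+20.000 → step 20: x=0.003, v=3.382, θ₁=0.298, ω₁=-1.680, θ₂=-0.052, ω₂=-2.126
apply F[20]=+20.000 → step 21: x=0.075, v=3.829, θ₁=0.260, ω₁=-2.071, θ₂=-0.097, ω₂=-2.320
apply F[21]=+20.000 → step 22: x=0.156, v=4.301, θ₁=0.215, ω₁=-2.514, θ₂=-0.145, ω₂=-2.478
apply F[22]=+20.000 → step 23: x=0.247, v=4.798, θ₁=0.159, ω₁=-3.018, θ₂=-0.196, ω₂=-2.584
apply F[23]=+20.000 → step 24: x=0.348, v=5.317, θ₁=0.093, ω₁=-3.586, θ₂=-0.248, ω₂=-2.618
apply F[24]=+20.000 → step 25: x=0.460, v=5.847, θ₁=0.015, ω₁=-4.208, θ₂=-0.300, ω₂=-2.562
apply F[25]=+20.000 → step 26: x=0.582, v=6.364, θ₁=-0.075, ω₁=-4.858, θ₂=-0.350, ω₂=-2.414
apply F[26]=+20.000 → step 27: x=0.714, v=6.831, θ₁=-0.179, ω₁=-5.484, θ₂=-0.396, ω₂=-2.195
apply F[27]=+20.000 → step 28: x=0.855, v=7.203, θ₁=-0.294, ω₁=-6.019, θ₂=-0.437, ω₂=-1.967
apply F[28]=+20.000 → step 29: x=1.002, v=7.450, θ₁=-0.418, ω₁=-6.409, θ₂=-0.475, ω₂=-1.812
apply F[29]=+20.000 → step 30: x=1.152, v=7.572, θ₁=-0.549, ω₁=-6.643, θ₂=-0.511, ω₂=-1.796
Max |angle| over trajectory = 0.549 rad; bound = 0.298 → exceeded.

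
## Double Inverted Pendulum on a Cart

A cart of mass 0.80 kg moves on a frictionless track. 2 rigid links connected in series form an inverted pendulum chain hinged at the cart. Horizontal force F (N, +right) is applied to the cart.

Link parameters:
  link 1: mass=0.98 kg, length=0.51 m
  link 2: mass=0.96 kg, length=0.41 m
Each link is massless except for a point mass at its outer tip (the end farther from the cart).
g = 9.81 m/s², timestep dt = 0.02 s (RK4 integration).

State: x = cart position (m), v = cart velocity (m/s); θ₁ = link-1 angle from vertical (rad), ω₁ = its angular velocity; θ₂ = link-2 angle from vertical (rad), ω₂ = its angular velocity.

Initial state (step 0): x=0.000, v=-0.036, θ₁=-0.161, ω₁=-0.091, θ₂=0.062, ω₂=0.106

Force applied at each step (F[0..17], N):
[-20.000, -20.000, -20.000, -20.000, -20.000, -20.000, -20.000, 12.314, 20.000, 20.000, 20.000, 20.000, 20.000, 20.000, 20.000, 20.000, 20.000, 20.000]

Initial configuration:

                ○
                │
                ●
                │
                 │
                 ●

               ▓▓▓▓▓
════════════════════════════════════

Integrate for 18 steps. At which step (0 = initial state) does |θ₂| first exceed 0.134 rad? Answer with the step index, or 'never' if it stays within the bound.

Answer: 6

Derivation:
apply F[0]=-20.000 → step 1: x=-0.005, v=-0.441, θ₁=-0.157, ω₁=0.531, θ₂=0.067, ω₂=0.369
apply F[1]=-20.000 → step 2: x=-0.018, v=-0.856, θ₁=-0.140, ω₁=1.182, θ₂=0.077, ω₂=0.618
apply F[2]=-20.000 → step 3: x=-0.039, v=-1.291, θ₁=-0.109, ω₁=1.897, θ₂=0.091, ω₂=0.832
apply F[3]=-20.000 → step 4: x=-0.070, v=-1.754, θ₁=-0.063, ω₁=2.709, θ₂=0.110, ω₂=0.988
apply F[4]=-20.000 → step 5: x=-0.110, v=-2.245, θ₁=0.000, ω₁=3.628, θ₂=0.130, ω₂=1.065
apply F[5]=-20.000 → step 6: x=-0.159, v=-2.743, θ₁=0.083, ω₁=4.619, θ₂=0.152, ω₂=1.066
apply F[6]=-20.000 → step 7: x=-0.219, v=-3.197, θ₁=0.185, ω₁=5.558, θ₂=0.173, ω₂=1.051
apply F[7]=+12.314 → step 8: x=-0.280, v=-2.877, θ₁=0.290, ω₁=5.037, θ₂=0.194, ω₂=1.055
apply F[8]=+20.000 → step 9: x=-0.333, v=-2.453, θ₁=0.384, ω₁=4.404, θ₂=0.214, ω₂=0.993
apply F[9]=+20.000 → step 10: x=-0.378, v=-2.094, θ₁=0.468, ω₁=3.974, θ₂=0.233, ω₂=0.856
apply F[10]=+20.000 → step 11: x=-0.417, v=-1.782, θ₁=0.544, ω₁=3.703, θ₂=0.248, ω₂=0.653
apply F[11]=+20.000 → step 12: x=-0.450, v=-1.503, θ₁=0.617, ω₁=3.552, θ₂=0.259, ω₂=0.396
apply F[12]=+20.000 → step 13: x=-0.477, v=-1.243, θ₁=0.687, ω₁=3.491, θ₂=0.264, ω₂=0.096
apply F[13]=+20.000 → step 14: x=-0.499, v=-0.995, θ₁=0.757, ω₁=3.499, θ₂=0.262, ω₂=-0.239
apply F[14]=+20.000 → step 15: x=-0.517, v=-0.749, θ₁=0.827, ω₁=3.558, θ₂=0.254, ω₂=-0.601
apply F[15]=+20.000 → step 16: x=-0.529, v=-0.501, θ₁=0.899, ω₁=3.655, θ₂=0.238, ω₂=-0.983
apply F[16]=+20.000 → step 17: x=-0.537, v=-0.246, θ₁=0.974, ω₁=3.779, θ₂=0.215, ω₂=-1.376
apply F[17]=+20.000 → step 18: x=-0.539, v=0.021, θ₁=1.051, ω₁=3.923, θ₂=0.183, ω₂=-1.773
|θ₂| = 0.152 > 0.134 first at step 6.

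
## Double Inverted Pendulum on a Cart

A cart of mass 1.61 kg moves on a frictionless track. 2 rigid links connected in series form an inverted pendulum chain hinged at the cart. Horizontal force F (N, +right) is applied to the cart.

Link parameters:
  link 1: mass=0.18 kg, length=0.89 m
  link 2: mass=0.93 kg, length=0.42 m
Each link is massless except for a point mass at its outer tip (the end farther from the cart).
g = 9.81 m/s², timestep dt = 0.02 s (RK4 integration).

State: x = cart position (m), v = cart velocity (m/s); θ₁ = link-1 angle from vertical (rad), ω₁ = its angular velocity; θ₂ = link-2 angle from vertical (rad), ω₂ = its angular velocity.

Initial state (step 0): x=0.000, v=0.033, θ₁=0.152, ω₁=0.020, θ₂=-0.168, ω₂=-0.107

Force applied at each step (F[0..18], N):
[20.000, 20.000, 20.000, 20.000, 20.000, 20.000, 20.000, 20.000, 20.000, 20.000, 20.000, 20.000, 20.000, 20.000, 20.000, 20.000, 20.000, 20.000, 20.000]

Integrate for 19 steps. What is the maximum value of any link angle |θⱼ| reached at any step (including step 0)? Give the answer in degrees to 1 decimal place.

Answer: 94.9°

Derivation:
apply F[0]=+20.000 → step 1: x=0.003, v=0.266, θ₁=0.153, ω₁=0.056, θ₂=-0.177, ω₂=-0.805
apply F[1]=+20.000 → step 2: x=0.011, v=0.500, θ₁=0.154, ω₁=0.082, θ₂=-0.200, ω₂=-1.491
apply F[2]=+20.000 → step 3: x=0.023, v=0.735, θ₁=0.156, ω₁=0.088, θ₂=-0.237, ω₂=-2.150
apply F[3]=+20.000 → step 4: x=0.040, v=0.972, θ₁=0.157, ω₁=0.062, θ₂=-0.286, ω₂=-2.766
apply F[4]=+20.000 → step 5: x=0.062, v=1.211, θ₁=0.158, ω₁=-0.006, θ₂=-0.347, ω₂=-3.324
apply F[5]=+20.000 → step 6: x=0.089, v=1.453, θ₁=0.157, ω₁=-0.124, θ₂=-0.418, ω₂=-3.817
apply F[6]=+20.000 → step 7: x=0.120, v=1.696, θ₁=0.153, ω₁=-0.296, θ₂=-0.499, ω₂=-4.243
apply F[7]=+20.000 → step 8: x=0.156, v=1.940, θ₁=0.145, ω₁=-0.523, θ₂=-0.588, ω₂=-4.609
apply F[8]=+20.000 → step 9: x=0.198, v=2.186, θ₁=0.131, ω₁=-0.804, θ₂=-0.683, ω₂=-4.918
apply F[9]=+20.000 → step 10: x=0.244, v=2.432, θ₁=0.112, ω₁=-1.138, θ₂=-0.784, ω₂=-5.172
apply F[10]=+20.000 → step 11: x=0.295, v=2.680, θ₁=0.086, ω₁=-1.524, θ₂=-0.890, ω₂=-5.368
apply F[11]=+20.000 → step 12: x=0.351, v=2.928, θ₁=0.051, ω₁=-1.958, θ₂=-0.998, ω₂=-5.497
apply F[12]=+20.000 → step 13: x=0.412, v=3.176, θ₁=0.007, ω₁=-2.436, θ₂=-1.109, ω₂=-5.540
apply F[13]=+20.000 → step 14: x=0.478, v=3.424, θ₁=-0.047, ω₁=-2.949, θ₂=-1.219, ω₂=-5.474
apply F[14]=+20.000 → step 15: x=0.549, v=3.672, θ₁=-0.111, ω₁=-3.486, θ₂=-1.327, ω₂=-5.267
apply F[15]=+20.000 → step 16: x=0.625, v=3.918, θ₁=-0.186, ω₁=-4.035, θ₂=-1.429, ω₂=-4.883
apply F[16]=+20.000 → step 17: x=0.706, v=4.159, θ₁=-0.273, ω₁=-4.584, θ₂=-1.521, ω₂=-4.285
apply F[17]=+20.000 → step 18: x=0.791, v=4.394, θ₁=-0.370, ω₁=-5.126, θ₂=-1.598, ω₂=-3.440
apply F[18]=+20.000 → step 19: x=0.881, v=4.619, θ₁=-0.478, ω₁=-5.669, θ₂=-1.657, ω₂=-2.311
Max |angle| over trajectory = 1.657 rad = 94.9°.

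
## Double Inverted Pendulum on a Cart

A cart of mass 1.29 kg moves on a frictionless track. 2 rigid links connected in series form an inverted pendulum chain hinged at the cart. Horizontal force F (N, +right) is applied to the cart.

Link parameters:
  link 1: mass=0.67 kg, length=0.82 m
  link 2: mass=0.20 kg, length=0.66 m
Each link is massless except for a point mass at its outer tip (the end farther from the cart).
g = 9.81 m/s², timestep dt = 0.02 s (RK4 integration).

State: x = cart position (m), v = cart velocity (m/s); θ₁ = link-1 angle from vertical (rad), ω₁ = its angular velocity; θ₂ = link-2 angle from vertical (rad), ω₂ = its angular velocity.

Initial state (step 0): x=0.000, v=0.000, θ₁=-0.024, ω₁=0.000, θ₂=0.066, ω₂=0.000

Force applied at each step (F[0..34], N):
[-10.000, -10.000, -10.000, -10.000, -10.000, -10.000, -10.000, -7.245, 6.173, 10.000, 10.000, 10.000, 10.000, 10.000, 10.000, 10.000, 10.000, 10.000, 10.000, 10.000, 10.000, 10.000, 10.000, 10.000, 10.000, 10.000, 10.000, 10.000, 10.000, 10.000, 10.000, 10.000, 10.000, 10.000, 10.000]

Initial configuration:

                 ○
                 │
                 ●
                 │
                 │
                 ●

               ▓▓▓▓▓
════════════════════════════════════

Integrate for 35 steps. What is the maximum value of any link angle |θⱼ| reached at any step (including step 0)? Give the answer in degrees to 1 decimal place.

Answer: 23.5°

Derivation:
apply F[0]=-10.000 → step 1: x=-0.002, v=-0.152, θ₁=-0.022, ω₁=0.173, θ₂=0.066, ω₂=0.035
apply F[1]=-10.000 → step 2: x=-0.006, v=-0.304, θ₁=-0.017, ω₁=0.348, θ₂=0.067, ω₂=0.069
apply F[2]=-10.000 → step 3: x=-0.014, v=-0.458, θ₁=-0.008, ω₁=0.526, θ₂=0.069, ω₂=0.100
apply F[3]=-10.000 → step 4: x=-0.024, v=-0.612, θ₁=0.004, ω₁=0.709, θ₂=0.071, ω₂=0.127
apply F[4]=-10.000 → step 5: x=-0.038, v=-0.769, θ₁=0.020, ω₁=0.899, θ₂=0.074, ω₂=0.149
apply F[5]=-10.000 → step 6: x=-0.055, v=-0.927, θ₁=0.040, ω₁=1.096, θ₂=0.077, ω₂=0.165
apply F[6]=-10.000 → step 7: x=-0.075, v=-1.088, θ₁=0.064, ω₁=1.303, θ₂=0.081, ω₂=0.174
apply F[7]=-7.245 → step 8: x=-0.098, v=-1.208, θ₁=0.092, ω₁=1.467, θ₂=0.084, ω₂=0.175
apply F[8]=+6.173 → step 9: x=-0.122, v=-1.125, θ₁=0.120, ω₁=1.393, θ₂=0.088, ω₂=0.168
apply F[9]=+10.000 → step 10: x=-0.143, v=-0.986, θ₁=0.147, ω₁=1.260, θ₂=0.091, ω₂=0.152
apply F[10]=+10.000 → step 11: x=-0.161, v=-0.852, θ₁=0.171, ω₁=1.140, θ₂=0.094, ω₂=0.127
apply F[11]=+10.000 → step 12: x=-0.177, v=-0.721, θ₁=0.192, ω₁=1.033, θ₂=0.096, ω₂=0.094
apply F[12]=+10.000 → step 13: x=-0.190, v=-0.593, θ₁=0.212, ω₁=0.936, θ₂=0.097, ω₂=0.052
apply F[13]=+10.000 → step 14: x=-0.201, v=-0.468, θ₁=0.230, ω₁=0.849, θ₂=0.098, ω₂=0.002
apply F[14]=+10.000 → step 15: x=-0.209, v=-0.346, θ₁=0.246, ω₁=0.771, θ₂=0.097, ω₂=-0.055
apply F[15]=+10.000 → step 16: x=-0.214, v=-0.227, θ₁=0.261, ω₁=0.702, θ₂=0.096, ω₂=-0.120
apply F[16]=+10.000 → step 17: x=-0.218, v=-0.109, θ₁=0.274, ω₁=0.640, θ₂=0.093, ω₂=-0.191
apply F[17]=+10.000 → step 18: x=-0.219, v=0.006, θ₁=0.287, ω₁=0.585, θ₂=0.088, ω₂=-0.270
apply F[18]=+10.000 → step 19: x=-0.218, v=0.120, θ₁=0.298, ω₁=0.537, θ₂=0.082, ω₂=-0.356
apply F[19]=+10.000 → step 20: x=-0.214, v=0.232, θ₁=0.308, ω₁=0.494, θ₂=0.074, ω₂=-0.449
apply F[20]=+10.000 → step 21: x=-0.208, v=0.343, θ₁=0.318, ω₁=0.457, θ₂=0.064, ω₂=-0.551
apply F[21]=+10.000 → step 22: x=-0.200, v=0.453, θ₁=0.326, ω₁=0.425, θ₂=0.052, ω₂=-0.660
apply F[22]=+10.000 → step 23: x=-0.190, v=0.562, θ₁=0.335, ω₁=0.398, θ₂=0.037, ω₂=-0.777
apply F[23]=+10.000 → step 24: x=-0.178, v=0.669, θ₁=0.342, ω₁=0.375, θ₂=0.020, ω₂=-0.903
apply F[24]=+10.000 → step 25: x=-0.163, v=0.777, θ₁=0.350, ω₁=0.355, θ₂=0.001, ω₂=-1.038
apply F[25]=+10.000 → step 26: x=-0.147, v=0.883, θ₁=0.357, ω₁=0.339, θ₂=-0.021, ω₂=-1.184
apply F[26]=+10.000 → step 27: x=-0.128, v=0.989, θ₁=0.363, ω₁=0.327, θ₂=-0.046, ω₂=-1.339
apply F[27]=+10.000 → step 28: x=-0.107, v=1.095, θ₁=0.370, ω₁=0.317, θ₂=-0.075, ω₂=-1.504
apply F[28]=+10.000 → step 29: x=-0.084, v=1.201, θ₁=0.376, ω₁=0.309, θ₂=-0.107, ω₂=-1.681
apply F[29]=+10.000 → step 30: x=-0.059, v=1.307, θ₁=0.382, ω₁=0.302, θ₂=-0.142, ω₂=-1.868
apply F[30]=+10.000 → step 31: x=-0.032, v=1.413, θ₁=0.388, ω₁=0.297, θ₂=-0.181, ω₂=-2.067
apply F[31]=+10.000 → step 32: x=-0.003, v=1.519, θ₁=0.394, ω₁=0.291, θ₂=-0.225, ω₂=-2.277
apply F[32]=+10.000 → step 33: x=0.029, v=1.625, θ₁=0.400, ω₁=0.283, θ₂=-0.273, ω₂=-2.498
apply F[33]=+10.000 → step 34: x=0.062, v=1.732, θ₁=0.405, ω₁=0.274, θ₂=-0.325, ω₂=-2.729
apply F[34]=+10.000 → step 35: x=0.098, v=1.839, θ₁=0.410, ω₁=0.260, θ₂=-0.382, ω₂=-2.971
Max |angle| over trajectory = 0.410 rad = 23.5°.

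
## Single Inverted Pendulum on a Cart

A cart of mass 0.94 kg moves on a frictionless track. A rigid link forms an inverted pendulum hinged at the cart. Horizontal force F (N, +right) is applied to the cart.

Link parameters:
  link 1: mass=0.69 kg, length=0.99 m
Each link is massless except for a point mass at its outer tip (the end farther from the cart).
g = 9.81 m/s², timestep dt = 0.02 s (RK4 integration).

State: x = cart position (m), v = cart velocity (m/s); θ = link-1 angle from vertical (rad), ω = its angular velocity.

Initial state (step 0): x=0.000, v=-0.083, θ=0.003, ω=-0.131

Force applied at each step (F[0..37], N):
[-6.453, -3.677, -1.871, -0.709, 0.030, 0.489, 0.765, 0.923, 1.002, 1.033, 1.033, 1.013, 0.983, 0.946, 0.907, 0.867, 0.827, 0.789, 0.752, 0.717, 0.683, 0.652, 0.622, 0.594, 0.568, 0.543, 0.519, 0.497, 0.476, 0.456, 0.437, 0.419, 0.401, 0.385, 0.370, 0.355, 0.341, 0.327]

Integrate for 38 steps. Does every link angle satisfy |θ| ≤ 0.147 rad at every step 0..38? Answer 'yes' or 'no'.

apply F[0]=-6.453 → step 1: x=-0.003, v=-0.221, θ=0.002, ω=0.008
apply F[1]=-3.677 → step 2: x=-0.008, v=-0.299, θ=0.003, ω=0.088
apply F[2]=-1.871 → step 3: x=-0.015, v=-0.339, θ=0.005, ω=0.130
apply F[3]=-0.709 → step 4: x=-0.022, v=-0.355, θ=0.008, ω=0.147
apply F[4]=+0.030 → step 5: x=-0.029, v=-0.356, θ=0.011, ω=0.150
apply F[5]=+0.489 → step 6: x=-0.036, v=-0.347, θ=0.014, ω=0.143
apply F[6]=+0.765 → step 7: x=-0.043, v=-0.333, θ=0.016, ω=0.132
apply F[7]=+0.923 → step 8: x=-0.049, v=-0.316, θ=0.019, ω=0.118
apply F[8]=+1.002 → step 9: x=-0.055, v=-0.298, θ=0.021, ω=0.103
apply F[9]=+1.033 → step 10: x=-0.061, v=-0.279, θ=0.023, ω=0.089
apply F[10]=+1.033 → step 11: x=-0.066, v=-0.260, θ=0.025, ω=0.075
apply F[11]=+1.013 → step 12: x=-0.071, v=-0.243, θ=0.026, ω=0.062
apply F[12]=+0.983 → step 13: x=-0.076, v=-0.225, θ=0.027, ω=0.050
apply F[13]=+0.946 → step 14: x=-0.080, v=-0.209, θ=0.028, ω=0.039
apply F[14]=+0.907 → step 15: x=-0.084, v=-0.194, θ=0.029, ω=0.029
apply F[15]=+0.867 → step 16: x=-0.088, v=-0.180, θ=0.029, ω=0.020
apply F[16]=+0.827 → step 17: x=-0.092, v=-0.166, θ=0.029, ω=0.013
apply F[17]=+0.789 → step 18: x=-0.095, v=-0.154, θ=0.030, ω=0.006
apply F[18]=+0.752 → step 19: x=-0.098, v=-0.142, θ=0.030, ω=0.000
apply F[19]=+0.717 → step 20: x=-0.101, v=-0.131, θ=0.030, ω=-0.005
apply F[20]=+0.683 → step 21: x=-0.103, v=-0.121, θ=0.030, ω=-0.010
apply F[21]=+0.652 → step 22: x=-0.105, v=-0.111, θ=0.029, ω=-0.014
apply F[22]=+0.622 → step 23: x=-0.108, v=-0.102, θ=0.029, ω=-0.017
apply F[23]=+0.594 → step 24: x=-0.109, v=-0.094, θ=0.029, ω=-0.020
apply F[24]=+0.568 → step 25: x=-0.111, v=-0.086, θ=0.028, ω=-0.022
apply F[25]=+0.543 → step 26: x=-0.113, v=-0.078, θ=0.028, ω=-0.024
apply F[26]=+0.519 → step 27: x=-0.114, v=-0.071, θ=0.027, ω=-0.026
apply F[27]=+0.497 → step 28: x=-0.116, v=-0.065, θ=0.027, ω=-0.027
apply F[28]=+0.476 → step 29: x=-0.117, v=-0.058, θ=0.026, ω=-0.028
apply F[29]=+0.456 → step 30: x=-0.118, v=-0.052, θ=0.026, ω=-0.029
apply F[30]=+0.437 → step 31: x=-0.119, v=-0.047, θ=0.025, ω=-0.030
apply F[31]=+0.419 → step 32: x=-0.120, v=-0.041, θ=0.024, ω=-0.031
apply F[32]=+0.401 → step 33: x=-0.121, v=-0.036, θ=0.024, ω=-0.031
apply F[33]=+0.385 → step 34: x=-0.121, v=-0.031, θ=0.023, ω=-0.031
apply F[34]=+0.370 → step 35: x=-0.122, v=-0.027, θ=0.023, ω=-0.031
apply F[35]=+0.355 → step 36: x=-0.122, v=-0.022, θ=0.022, ω=-0.031
apply F[36]=+0.341 → step 37: x=-0.123, v=-0.018, θ=0.021, ω=-0.031
apply F[37]=+0.327 → step 38: x=-0.123, v=-0.014, θ=0.021, ω=-0.031
Max |angle| over trajectory = 0.030 rad; bound = 0.147 → within bound.

Answer: yes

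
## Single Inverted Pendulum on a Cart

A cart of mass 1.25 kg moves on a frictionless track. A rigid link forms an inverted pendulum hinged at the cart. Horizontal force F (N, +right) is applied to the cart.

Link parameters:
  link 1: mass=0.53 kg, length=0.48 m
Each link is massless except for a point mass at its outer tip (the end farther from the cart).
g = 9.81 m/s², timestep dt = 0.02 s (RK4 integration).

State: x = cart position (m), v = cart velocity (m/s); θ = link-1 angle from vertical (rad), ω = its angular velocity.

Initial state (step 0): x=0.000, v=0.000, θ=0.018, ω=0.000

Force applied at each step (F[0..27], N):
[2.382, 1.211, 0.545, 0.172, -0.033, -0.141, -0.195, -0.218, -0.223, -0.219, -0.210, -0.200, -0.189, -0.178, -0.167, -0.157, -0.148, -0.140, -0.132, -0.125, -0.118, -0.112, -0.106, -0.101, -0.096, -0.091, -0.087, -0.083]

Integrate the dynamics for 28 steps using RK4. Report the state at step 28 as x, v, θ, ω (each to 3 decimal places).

apply F[0]=+2.382 → step 1: x=0.000, v=0.037, θ=0.017, ω=-0.069
apply F[1]=+1.211 → step 2: x=0.001, v=0.055, θ=0.016, ω=-0.100
apply F[2]=+0.545 → step 3: x=0.002, v=0.062, θ=0.014, ω=-0.109
apply F[3]=+0.172 → step 4: x=0.004, v=0.064, θ=0.011, ω=-0.108
apply F[4]=-0.033 → step 5: x=0.005, v=0.062, θ=0.009, ω=-0.101
apply F[5]=-0.141 → step 6: x=0.006, v=0.060, θ=0.007, ω=-0.091
apply F[6]=-0.195 → step 7: x=0.007, v=0.056, θ=0.006, ω=-0.081
apply F[7]=-0.218 → step 8: x=0.008, v=0.052, θ=0.004, ω=-0.071
apply F[8]=-0.223 → step 9: x=0.009, v=0.048, θ=0.003, ω=-0.062
apply F[9]=-0.219 → step 10: x=0.010, v=0.044, θ=0.002, ω=-0.053
apply F[10]=-0.210 → step 11: x=0.011, v=0.041, θ=0.001, ω=-0.045
apply F[11]=-0.200 → step 12: x=0.012, v=0.038, θ=-0.000, ω=-0.038
apply F[12]=-0.189 → step 13: x=0.013, v=0.035, θ=-0.001, ω=-0.032
apply F[13]=-0.178 → step 14: x=0.013, v=0.032, θ=-0.001, ω=-0.027
apply F[14]=-0.167 → step 15: x=0.014, v=0.029, θ=-0.002, ω=-0.023
apply F[15]=-0.157 → step 16: x=0.015, v=0.027, θ=-0.002, ω=-0.019
apply F[16]=-0.148 → step 17: x=0.015, v=0.025, θ=-0.003, ω=-0.015
apply F[17]=-0.140 → step 18: x=0.016, v=0.023, θ=-0.003, ω=-0.012
apply F[18]=-0.132 → step 19: x=0.016, v=0.021, θ=-0.003, ω=-0.010
apply F[19]=-0.125 → step 20: x=0.016, v=0.019, θ=-0.003, ω=-0.007
apply F[20]=-0.118 → step 21: x=0.017, v=0.018, θ=-0.004, ω=-0.006
apply F[21]=-0.112 → step 22: x=0.017, v=0.016, θ=-0.004, ω=-0.004
apply F[22]=-0.106 → step 23: x=0.017, v=0.015, θ=-0.004, ω=-0.002
apply F[23]=-0.101 → step 24: x=0.018, v=0.014, θ=-0.004, ω=-0.001
apply F[24]=-0.096 → step 25: x=0.018, v=0.012, θ=-0.004, ω=-0.000
apply F[25]=-0.091 → step 26: x=0.018, v=0.011, θ=-0.004, ω=0.001
apply F[26]=-0.087 → step 27: x=0.018, v=0.010, θ=-0.004, ω=0.001
apply F[27]=-0.083 → step 28: x=0.019, v=0.009, θ=-0.004, ω=0.002

Answer: x=0.019, v=0.009, θ=-0.004, ω=0.002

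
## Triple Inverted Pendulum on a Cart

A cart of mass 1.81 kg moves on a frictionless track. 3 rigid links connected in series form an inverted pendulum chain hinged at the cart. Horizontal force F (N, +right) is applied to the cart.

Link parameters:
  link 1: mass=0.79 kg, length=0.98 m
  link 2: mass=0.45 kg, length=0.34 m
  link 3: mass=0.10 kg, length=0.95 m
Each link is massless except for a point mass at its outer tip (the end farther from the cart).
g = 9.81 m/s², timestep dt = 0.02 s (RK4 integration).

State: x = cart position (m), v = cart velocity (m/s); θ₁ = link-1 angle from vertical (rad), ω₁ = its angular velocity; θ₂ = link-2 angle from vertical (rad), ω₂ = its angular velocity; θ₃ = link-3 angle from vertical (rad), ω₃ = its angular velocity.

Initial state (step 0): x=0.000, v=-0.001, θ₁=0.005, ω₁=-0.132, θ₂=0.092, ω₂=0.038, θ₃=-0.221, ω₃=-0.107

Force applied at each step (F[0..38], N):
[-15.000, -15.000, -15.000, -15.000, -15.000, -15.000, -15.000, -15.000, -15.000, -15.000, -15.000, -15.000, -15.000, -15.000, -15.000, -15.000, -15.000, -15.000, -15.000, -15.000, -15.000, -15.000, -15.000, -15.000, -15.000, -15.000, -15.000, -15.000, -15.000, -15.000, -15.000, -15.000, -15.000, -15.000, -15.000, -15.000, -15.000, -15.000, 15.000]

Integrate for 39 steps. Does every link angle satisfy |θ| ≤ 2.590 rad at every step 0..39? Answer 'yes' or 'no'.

apply F[0]=-15.000 → step 1: x=-0.002, v=-0.167, θ₁=0.004, ω₁=0.027, θ₂=0.094, ω₂=0.159, θ₃=-0.224, ω₃=-0.183
apply F[1]=-15.000 → step 2: x=-0.007, v=-0.334, θ₁=0.006, ω₁=0.185, θ₂=0.098, ω₂=0.284, θ₃=-0.228, ω₃=-0.259
apply F[2]=-15.000 → step 3: x=-0.015, v=-0.501, θ₁=0.011, ω₁=0.345, θ₂=0.105, ω₂=0.409, θ₃=-0.234, ω₃=-0.337
apply F[3]=-15.000 → step 4: x=-0.027, v=-0.669, θ₁=0.020, ω₁=0.507, θ₂=0.115, ω₂=0.534, θ₃=-0.242, ω₃=-0.417
apply F[4]=-15.000 → step 5: x=-0.042, v=-0.838, θ₁=0.032, ω₁=0.673, θ₂=0.127, ω₂=0.657, θ₃=-0.251, ω₃=-0.498
apply F[5]=-15.000 → step 6: x=-0.060, v=-1.008, θ₁=0.047, ω₁=0.844, θ₂=0.141, ω₂=0.776, θ₃=-0.262, ω₃=-0.579
apply F[6]=-15.000 → step 7: x=-0.082, v=-1.181, θ₁=0.065, ω₁=1.020, θ₂=0.158, ω₂=0.888, θ₃=-0.274, ω₃=-0.660
apply F[7]=-15.000 → step 8: x=-0.107, v=-1.355, θ₁=0.088, ω₁=1.204, θ₂=0.176, ω₂=0.991, θ₃=-0.288, ω₃=-0.740
apply F[8]=-15.000 → step 9: x=-0.136, v=-1.531, θ₁=0.114, ω₁=1.395, θ₂=0.197, ω₂=1.081, θ₃=-0.304, ω₃=-0.816
apply F[9]=-15.000 → step 10: x=-0.169, v=-1.708, θ₁=0.144, ω₁=1.593, θ₂=0.220, ω₂=1.157, θ₃=-0.321, ω₃=-0.887
apply F[10]=-15.000 → step 11: x=-0.205, v=-1.886, θ₁=0.177, ω₁=1.799, θ₂=0.243, ω₂=1.215, θ₃=-0.339, ω₃=-0.949
apply F[11]=-15.000 → step 12: x=-0.244, v=-2.063, θ₁=0.216, ω₁=2.013, θ₂=0.268, ω₂=1.254, θ₃=-0.359, ω₃=-0.999
apply F[12]=-15.000 → step 13: x=-0.287, v=-2.238, θ₁=0.258, ω₁=2.232, θ₂=0.293, ω₂=1.274, θ₃=-0.379, ω₃=-1.033
apply F[13]=-15.000 → step 14: x=-0.334, v=-2.409, θ₁=0.305, ω₁=2.455, θ₂=0.319, ω₂=1.276, θ₃=-0.400, ω₃=-1.047
apply F[14]=-15.000 → step 15: x=-0.384, v=-2.574, θ₁=0.356, ω₁=2.679, θ₂=0.344, ω₂=1.266, θ₃=-0.421, ω₃=-1.039
apply F[15]=-15.000 → step 16: x=-0.437, v=-2.731, θ₁=0.412, ω₁=2.901, θ₂=0.369, ω₂=1.250, θ₃=-0.441, ω₃=-1.004
apply F[16]=-15.000 → step 17: x=-0.493, v=-2.876, θ₁=0.472, ω₁=3.118, θ₂=0.394, ω₂=1.241, θ₃=-0.461, ω₃=-0.940
apply F[17]=-15.000 → step 18: x=-0.552, v=-3.008, θ₁=0.537, ω₁=3.326, θ₂=0.419, ω₂=1.251, θ₃=-0.479, ω₃=-0.847
apply F[18]=-15.000 → step 19: x=-0.613, v=-3.124, θ₁=0.605, ω₁=3.522, θ₂=0.445, ω₂=1.294, θ₃=-0.494, ω₃=-0.724
apply F[19]=-15.000 → step 20: x=-0.676, v=-3.223, θ₁=0.677, ω₁=3.704, θ₂=0.471, ω₂=1.384, θ₃=-0.507, ω₃=-0.573
apply F[20]=-15.000 → step 21: x=-0.742, v=-3.304, θ₁=0.753, ω₁=3.871, θ₂=0.500, ω₂=1.532, θ₃=-0.517, ω₃=-0.395
apply F[21]=-15.000 → step 22: x=-0.808, v=-3.365, θ₁=0.832, ω₁=4.022, θ₂=0.533, ω₂=1.748, θ₃=-0.523, ω₃=-0.193
apply F[22]=-15.000 → step 23: x=-0.876, v=-3.409, θ₁=0.914, ω₁=4.159, θ₂=0.571, ω₂=2.034, θ₃=-0.525, ω₃=0.032
apply F[23]=-15.000 → step 24: x=-0.945, v=-3.433, θ₁=0.998, ω₁=4.283, θ₂=0.615, ω₂=2.393, θ₃=-0.522, ω₃=0.281
apply F[24]=-15.000 → step 25: x=-1.013, v=-3.439, θ₁=1.085, ω₁=4.395, θ₂=0.667, ω₂=2.823, θ₃=-0.513, ω₃=0.554
apply F[25]=-15.000 → step 26: x=-1.082, v=-3.427, θ₁=1.174, ω₁=4.496, θ₂=0.728, ω₂=3.320, θ₃=-0.499, ω₃=0.855
apply F[26]=-15.000 → step 27: x=-1.150, v=-3.396, θ₁=1.265, ω₁=4.587, θ₂=0.800, ω₂=3.878, θ₃=-0.479, ω₃=1.190
apply F[27]=-15.000 → step 28: x=-1.218, v=-3.347, θ₁=1.358, ω₁=4.671, θ₂=0.884, ω₂=4.489, θ₃=-0.451, ω₃=1.565
apply F[28]=-15.000 → step 29: x=-1.284, v=-3.279, θ₁=1.452, ω₁=4.747, θ₂=0.980, ω₂=5.143, θ₃=-0.416, ω₃=1.990
apply F[29]=-15.000 → step 30: x=-1.349, v=-3.191, θ₁=1.547, ω₁=4.819, θ₂=1.090, ω₂=5.829, θ₃=-0.371, ω₃=2.475
apply F[30]=-15.000 → step 31: x=-1.412, v=-3.082, θ₁=1.645, ω₁=4.890, θ₂=1.213, ω₂=6.529, θ₃=-0.316, ω₃=3.030
apply F[31]=-15.000 → step 32: x=-1.472, v=-2.951, θ₁=1.743, ω₁=4.964, θ₂=1.351, ω₂=7.222, θ₃=-0.250, ω₃=3.667
apply F[32]=-15.000 → step 33: x=-1.529, v=-2.796, θ₁=1.843, ω₁=5.050, θ₂=1.502, ω₂=7.876, θ₃=-0.169, ω₃=4.394
apply F[33]=-15.000 → step 34: x=-1.584, v=-2.618, θ₁=1.945, ω₁=5.157, θ₂=1.665, ω₂=8.447, θ₃=-0.073, ω₃=5.216
apply F[34]=-15.000 → step 35: x=-1.634, v=-2.417, θ₁=2.050, ω₁=5.299, θ₂=1.839, ω₂=8.878, θ₃=0.040, ω₃=6.131
apply F[35]=-15.000 → step 36: x=-1.680, v=-2.197, θ₁=2.157, ω₁=5.487, θ₂=2.019, ω₂=9.097, θ₃=0.173, ω₃=7.129
apply F[36]=-15.000 → step 37: x=-1.722, v=-1.963, θ₁=2.270, ω₁=5.727, θ₂=2.201, ω₂=9.025, θ₃=0.326, ω₃=8.193
apply F[37]=-15.000 → step 38: x=-1.759, v=-1.727, θ₁=2.387, ω₁=6.014, θ₂=2.378, ω₂=8.594, θ₃=0.501, ω₃=9.303
apply F[38]=+15.000 → step 39: x=-1.788, v=-1.237, θ₁=2.512, ω₁=6.534, θ₂=2.542, ω₂=7.761, θ₃=0.697, ω₃=10.297
Max |angle| over trajectory = 2.542 rad; bound = 2.590 → within bound.

Answer: yes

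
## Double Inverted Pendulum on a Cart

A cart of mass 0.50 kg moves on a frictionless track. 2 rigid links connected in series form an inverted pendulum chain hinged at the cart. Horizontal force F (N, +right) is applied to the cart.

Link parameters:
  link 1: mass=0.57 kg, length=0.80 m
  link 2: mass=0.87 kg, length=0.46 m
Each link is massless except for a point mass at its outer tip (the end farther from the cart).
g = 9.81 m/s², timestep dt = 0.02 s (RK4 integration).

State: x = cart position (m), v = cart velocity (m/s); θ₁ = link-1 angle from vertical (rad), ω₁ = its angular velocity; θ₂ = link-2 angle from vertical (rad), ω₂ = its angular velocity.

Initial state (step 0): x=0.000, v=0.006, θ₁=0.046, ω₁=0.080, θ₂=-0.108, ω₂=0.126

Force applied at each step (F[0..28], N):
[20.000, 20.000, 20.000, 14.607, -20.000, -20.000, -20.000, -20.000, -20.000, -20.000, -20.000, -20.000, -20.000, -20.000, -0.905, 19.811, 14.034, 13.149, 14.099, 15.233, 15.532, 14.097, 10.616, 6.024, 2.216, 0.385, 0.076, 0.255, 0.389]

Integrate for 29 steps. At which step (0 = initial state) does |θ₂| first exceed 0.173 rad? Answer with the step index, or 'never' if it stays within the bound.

apply F[0]=+20.000 → step 1: x=0.008, v=0.778, θ₁=0.039, ω₁=-0.811, θ₂=-0.107, ω₂=-0.055
apply F[1]=+20.000 → step 2: x=0.031, v=1.563, θ₁=0.013, ω₁=-1.738, θ₂=-0.110, ω₂=-0.194
apply F[2]=+20.000 → step 3: x=0.070, v=2.364, θ₁=-0.031, ω₁=-2.719, θ₂=-0.115, ω₂=-0.258
apply F[3]=+14.607 → step 4: x=0.124, v=2.948, θ₁=-0.093, ω₁=-3.460, θ₂=-0.120, ω₂=-0.262
apply F[4]=-20.000 → step 5: x=0.175, v=2.200, θ₁=-0.153, ω₁=-2.565, θ₂=-0.125, ω₂=-0.258
apply F[5]=-20.000 → step 6: x=0.212, v=1.520, θ₁=-0.196, ω₁=-1.792, θ₂=-0.130, ω₂=-0.194
apply F[6]=-20.000 → step 7: x=0.236, v=0.893, θ₁=-0.225, ω₁=-1.123, θ₂=-0.132, ω₂=-0.067
apply F[7]=-20.000 → step 8: x=0.248, v=0.302, θ₁=-0.242, ω₁=-0.522, θ₂=-0.132, ω₂=0.108
apply F[8]=-20.000 → step 9: x=0.248, v=-0.273, θ₁=-0.246, ω₁=0.047, θ₂=-0.128, ω₂=0.310
apply F[9]=-20.000 → step 10: x=0.237, v=-0.850, θ₁=-0.240, ω₁=0.615, θ₂=-0.120, ω₂=0.521
apply F[10]=-20.000 → step 11: x=0.214, v=-1.448, θ₁=-0.222, ω₁=1.218, θ₂=-0.107, ω₂=0.718
apply F[11]=-20.000 → step 12: x=0.179, v=-2.084, θ₁=-0.191, ω₁=1.890, θ₂=-0.091, ω₂=0.882
apply F[12]=-20.000 → step 13: x=0.130, v=-2.777, θ₁=-0.145, ω₁=2.666, θ₂=-0.072, ω₂=0.988
apply F[13]=-20.000 → step 14: x=0.067, v=-3.535, θ₁=-0.083, ω₁=3.566, θ₂=-0.052, ω₂=1.026
apply F[14]=-0.905 → step 15: x=-0.004, v=-3.573, θ₁=-0.012, ω₁=3.602, θ₂=-0.032, ω₂=1.025
apply F[15]=+19.811 → step 16: x=-0.067, v=-2.786, θ₁=0.051, ω₁=2.628, θ₂=-0.011, ω₂=1.011
apply F[16]=+14.034 → step 17: x=-0.118, v=-2.256, θ₁=0.097, ω₁=2.006, θ₂=0.009, ω₂=0.951
apply F[17]=+13.149 → step 18: x=-0.158, v=-1.794, θ₁=0.132, ω₁=1.496, θ₂=0.027, ω₂=0.848
apply F[18]=+14.099 → step 19: x=-0.189, v=-1.325, θ₁=0.157, ω₁=0.999, θ₂=0.042, ω₂=0.709
apply F[19]=+15.233 → step 20: x=-0.211, v=-0.837, θ₁=0.172, ω₁=0.494, θ₂=0.055, ω₂=0.546
apply F[20]=+15.532 → step 21: x=-0.223, v=-0.351, θ₁=0.176, ω₁=-0.003, θ₂=0.064, ω₂=0.375
apply F[21]=+14.097 → step 22: x=-0.225, v=0.081, θ₁=0.172, ω₁=-0.439, θ₂=0.070, ω₂=0.221
apply F[22]=+10.616 → step 23: x=-0.221, v=0.393, θ₁=0.160, ω₁=-0.741, θ₂=0.073, ω₂=0.098
apply F[23]=+6.024 → step 24: x=-0.211, v=0.544, θ₁=0.144, ω₁=-0.860, θ₂=0.074, ω₂=0.009
apply F[24]=+2.216 → step 25: x=-0.200, v=0.561, θ₁=0.127, ω₁=-0.826, θ₂=0.074, ω₂=-0.053
apply F[25]=+0.385 → step 26: x=-0.189, v=0.515, θ₁=0.112, ω₁=-0.723, θ₂=0.072, ω₂=-0.099
apply F[26]=+0.076 → step 27: x=-0.180, v=0.463, θ₁=0.099, ω₁=-0.621, θ₂=0.070, ω₂=-0.133
apply F[27]=+0.255 → step 28: x=-0.171, v=0.424, θ₁=0.087, ω₁=-0.541, θ₂=0.067, ω₂=-0.158
apply F[28]=+0.389 → step 29: x=-0.163, v=0.395, θ₁=0.077, ω₁=-0.479, θ₂=0.063, ω₂=-0.175
max |θ₂| = 0.132 ≤ 0.173 over all 30 states.

Answer: never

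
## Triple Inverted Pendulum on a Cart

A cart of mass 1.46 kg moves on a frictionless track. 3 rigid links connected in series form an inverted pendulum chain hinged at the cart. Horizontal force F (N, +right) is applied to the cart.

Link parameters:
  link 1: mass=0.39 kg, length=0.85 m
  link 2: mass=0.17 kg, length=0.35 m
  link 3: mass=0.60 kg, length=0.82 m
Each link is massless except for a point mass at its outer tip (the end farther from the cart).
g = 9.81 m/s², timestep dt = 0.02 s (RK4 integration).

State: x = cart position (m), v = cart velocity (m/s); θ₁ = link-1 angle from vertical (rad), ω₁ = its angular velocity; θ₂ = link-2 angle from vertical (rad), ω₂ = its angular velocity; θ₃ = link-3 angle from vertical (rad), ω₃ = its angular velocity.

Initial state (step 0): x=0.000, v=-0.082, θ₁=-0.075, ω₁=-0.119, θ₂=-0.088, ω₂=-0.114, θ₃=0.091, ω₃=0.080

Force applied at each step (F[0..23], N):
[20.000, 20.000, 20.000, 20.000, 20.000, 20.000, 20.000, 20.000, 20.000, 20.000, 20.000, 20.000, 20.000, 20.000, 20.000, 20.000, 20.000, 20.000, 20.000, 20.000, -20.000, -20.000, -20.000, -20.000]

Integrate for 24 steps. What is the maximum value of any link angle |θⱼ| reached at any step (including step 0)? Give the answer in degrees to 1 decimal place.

apply F[0]=+20.000 → step 1: x=0.001, v=0.202, θ₁=-0.081, ω₁=-0.465, θ₂=-0.093, ω₂=-0.407, θ₃=0.094, ω₃=0.234
apply F[1]=+20.000 → step 2: x=0.008, v=0.486, θ₁=-0.094, ω₁=-0.814, θ₂=-0.104, ω₂=-0.692, θ₃=0.100, ω₃=0.385
apply F[2]=+20.000 → step 3: x=0.021, v=0.771, θ₁=-0.113, ω₁=-1.169, θ₂=-0.121, ω₂=-0.958, θ₃=0.109, ω₃=0.529
apply F[3]=+20.000 → step 4: x=0.039, v=1.055, θ₁=-0.140, ω₁=-1.529, θ₂=-0.142, ω₂=-1.186, θ₃=0.121, ω₃=0.657
apply F[4]=+20.000 → step 5: x=0.063, v=1.339, θ₁=-0.175, ω₁=-1.894, θ₂=-0.168, ω₂=-1.353, θ₃=0.136, ω₃=0.756
apply F[5]=+20.000 → step 6: x=0.092, v=1.619, θ₁=-0.216, ω₁=-2.264, θ₂=-0.196, ω₂=-1.438, θ₃=0.151, ω₃=0.812
apply F[6]=+20.000 → step 7: x=0.128, v=1.894, θ₁=-0.265, ω₁=-2.633, θ₂=-0.225, ω₂=-1.428, θ₃=0.168, ω₃=0.812
apply F[7]=+20.000 → step 8: x=0.168, v=2.162, θ₁=-0.321, ω₁=-2.997, θ₂=-0.252, ω₂=-1.326, θ₃=0.183, ω₃=0.749
apply F[8]=+20.000 → step 9: x=0.214, v=2.419, θ₁=-0.385, ω₁=-3.350, θ₂=-0.277, ω₂=-1.149, θ₃=0.197, ω₃=0.617
apply F[9]=+20.000 → step 10: x=0.265, v=2.662, θ₁=-0.455, ω₁=-3.681, θ₂=-0.298, ω₂=-0.929, θ₃=0.208, ω₃=0.417
apply F[10]=+20.000 → step 11: x=0.320, v=2.889, θ₁=-0.532, ω₁=-3.984, θ₂=-0.314, ω₂=-0.706, θ₃=0.213, ω₃=0.152
apply F[11]=+20.000 → step 12: x=0.380, v=3.097, θ₁=-0.614, ω₁=-4.249, θ₂=-0.327, ω₂=-0.528, θ₃=0.213, ω₃=-0.167
apply F[12]=+20.000 → step 13: x=0.444, v=3.286, θ₁=-0.702, ω₁=-4.471, θ₂=-0.336, ω₂=-0.439, θ₃=0.206, ω₃=-0.528
apply F[13]=+20.000 → step 14: x=0.512, v=3.456, θ₁=-0.793, ω₁=-4.649, θ₂=-0.345, ω₂=-0.470, θ₃=0.192, ω₃=-0.916
apply F[14]=+20.000 → step 15: x=0.582, v=3.609, θ₁=-0.887, ω₁=-4.785, θ₂=-0.356, ω₂=-0.638, θ₃=0.170, ω₃=-1.316
apply F[15]=+20.000 → step 16: x=0.656, v=3.746, θ₁=-0.984, ω₁=-4.882, θ₂=-0.371, ω₂=-0.943, θ₃=0.139, ω₃=-1.717
apply F[16]=+20.000 → step 17: x=0.732, v=3.870, θ₁=-1.082, ω₁=-4.944, θ₂=-0.394, ω₂=-1.369, θ₃=0.101, ω₃=-2.117
apply F[17]=+20.000 → step 18: x=0.811, v=3.983, θ₁=-1.182, ω₁=-4.972, θ₂=-0.427, ω₂=-1.890, θ₃=0.055, ω₃=-2.517
apply F[18]=+20.000 → step 19: x=0.891, v=4.087, θ₁=-1.281, ω₁=-4.967, θ₂=-0.470, ω₂=-2.472, θ₃=0.000, ω₃=-2.923
apply F[19]=+20.000 → step 20: x=0.974, v=4.182, θ₁=-1.380, ω₁=-4.925, θ₂=-0.526, ω₂=-3.076, θ₃=-0.062, ω₃=-3.347
apply F[20]=-20.000 → step 21: x=1.054, v=3.862, θ₁=-1.479, ω₁=-4.948, θ₂=-0.586, ω₂=-2.929, θ₃=-0.131, ω₃=-3.556
apply F[21]=-20.000 → step 22: x=1.128, v=3.535, θ₁=-1.578, ω₁=-4.994, θ₂=-0.643, ω₂=-2.801, θ₃=-0.205, ω₃=-3.774
apply F[22]=-20.000 → step 23: x=1.196, v=3.202, θ₁=-1.679, ω₁=-5.058, θ₂=-0.698, ω₂=-2.711, θ₃=-0.282, ω₃=-4.002
apply F[23]=-20.000 → step 24: x=1.256, v=2.862, θ₁=-1.781, ω₁=-5.134, θ₂=-0.752, ω₂=-2.679, θ₃=-0.365, ω₃=-4.239
Max |angle| over trajectory = 1.781 rad = 102.0°.

Answer: 102.0°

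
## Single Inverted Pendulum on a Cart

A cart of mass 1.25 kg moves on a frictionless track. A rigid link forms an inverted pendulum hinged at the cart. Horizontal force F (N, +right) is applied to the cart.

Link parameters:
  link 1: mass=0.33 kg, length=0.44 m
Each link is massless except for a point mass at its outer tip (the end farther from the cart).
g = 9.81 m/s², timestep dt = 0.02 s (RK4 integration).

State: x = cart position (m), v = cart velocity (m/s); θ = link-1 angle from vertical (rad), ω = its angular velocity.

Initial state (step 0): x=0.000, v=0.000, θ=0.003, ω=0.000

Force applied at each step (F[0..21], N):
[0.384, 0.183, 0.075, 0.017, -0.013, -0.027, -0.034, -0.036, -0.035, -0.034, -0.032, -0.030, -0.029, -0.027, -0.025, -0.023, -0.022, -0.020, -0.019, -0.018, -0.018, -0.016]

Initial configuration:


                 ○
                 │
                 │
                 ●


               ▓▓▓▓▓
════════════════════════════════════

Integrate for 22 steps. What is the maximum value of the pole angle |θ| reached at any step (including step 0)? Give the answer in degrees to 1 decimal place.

apply F[0]=+0.384 → step 1: x=0.000, v=0.006, θ=0.003, ω=-0.012
apply F[1]=+0.183 → step 2: x=0.000, v=0.009, θ=0.003, ω=-0.017
apply F[2]=+0.075 → step 3: x=0.000, v=0.010, θ=0.002, ω=-0.019
apply F[3]=+0.017 → step 4: x=0.001, v=0.010, θ=0.002, ω=-0.018
apply F[4]=-0.013 → step 5: x=0.001, v=0.010, θ=0.001, ω=-0.017
apply F[5]=-0.027 → step 6: x=0.001, v=0.009, θ=0.001, ω=-0.015
apply F[6]=-0.034 → step 7: x=0.001, v=0.009, θ=0.001, ω=-0.013
apply F[7]=-0.036 → step 8: x=0.001, v=0.008, θ=0.001, ω=-0.012
apply F[8]=-0.035 → step 9: x=0.001, v=0.007, θ=0.000, ω=-0.010
apply F[9]=-0.034 → step 10: x=0.002, v=0.007, θ=0.000, ω=-0.009
apply F[10]=-0.032 → step 11: x=0.002, v=0.006, θ=0.000, ω=-0.007
apply F[11]=-0.030 → step 12: x=0.002, v=0.006, θ=-0.000, ω=-0.006
apply F[12]=-0.029 → step 13: x=0.002, v=0.005, θ=-0.000, ω=-0.005
apply F[13]=-0.027 → step 14: x=0.002, v=0.005, θ=-0.000, ω=-0.004
apply F[14]=-0.025 → step 15: x=0.002, v=0.005, θ=-0.000, ω=-0.004
apply F[15]=-0.023 → step 16: x=0.002, v=0.004, θ=-0.000, ω=-0.003
apply F[16]=-0.022 → step 17: x=0.002, v=0.004, θ=-0.000, ω=-0.002
apply F[17]=-0.020 → step 18: x=0.002, v=0.004, θ=-0.000, ω=-0.002
apply F[18]=-0.019 → step 19: x=0.003, v=0.003, θ=-0.001, ω=-0.002
apply F[19]=-0.018 → step 20: x=0.003, v=0.003, θ=-0.001, ω=-0.001
apply F[20]=-0.018 → step 21: x=0.003, v=0.003, θ=-0.001, ω=-0.001
apply F[21]=-0.016 → step 22: x=0.003, v=0.003, θ=-0.001, ω=-0.001
Max |angle| over trajectory = 0.003 rad = 0.2°.

Answer: 0.2°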